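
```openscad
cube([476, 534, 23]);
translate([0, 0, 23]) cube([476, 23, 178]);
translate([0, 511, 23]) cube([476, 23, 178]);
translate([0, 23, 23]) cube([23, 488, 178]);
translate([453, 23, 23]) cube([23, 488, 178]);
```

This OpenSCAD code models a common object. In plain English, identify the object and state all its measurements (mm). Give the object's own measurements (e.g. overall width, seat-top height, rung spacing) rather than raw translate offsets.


An open-topped rectangular box: outside dimensions 476×534×201 mm, with a uniform wall and base thickness of 23 mm. The base is a full 476×534 slab on the floor; four walls sit on top of the base. The front and back walls (the −y and +y sides) span the full width; the two side walls fit between them.


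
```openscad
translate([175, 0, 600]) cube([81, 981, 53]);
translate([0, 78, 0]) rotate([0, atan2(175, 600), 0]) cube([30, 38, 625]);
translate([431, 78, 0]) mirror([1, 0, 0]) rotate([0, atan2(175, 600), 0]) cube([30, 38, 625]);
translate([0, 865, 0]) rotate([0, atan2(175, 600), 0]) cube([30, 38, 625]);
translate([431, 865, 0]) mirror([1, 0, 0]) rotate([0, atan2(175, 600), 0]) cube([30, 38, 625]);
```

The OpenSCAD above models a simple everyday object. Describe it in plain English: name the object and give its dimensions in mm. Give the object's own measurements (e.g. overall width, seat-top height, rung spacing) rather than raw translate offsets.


A sawhorse. A 81×981×53 mm beam (x, y, z) sits on two A-frame leg pairs. Each pair is two raked legs of 30×38 mm section (38 mm along y) splaying symmetrically in x. Each leg rises 600 mm vertically over 175 mm of horizontal reach and is 625 mm long along its own axis. Every leg's outer bottom edge rests on the floor and its outer top edge meets a bottom edge of the beam — the left legs (tilting toward +x) meet the beam's −x bottom edge, the right legs (their mirror images, tilting toward −x) meet its +x bottom edge — so the leg tops tuck under the beam, the beam's underside is 600 mm above the floor, and the feet are 431 mm apart outside-to-outside with the beam centred between them. The two leg pairs are set in 78 mm from either end of the beam.


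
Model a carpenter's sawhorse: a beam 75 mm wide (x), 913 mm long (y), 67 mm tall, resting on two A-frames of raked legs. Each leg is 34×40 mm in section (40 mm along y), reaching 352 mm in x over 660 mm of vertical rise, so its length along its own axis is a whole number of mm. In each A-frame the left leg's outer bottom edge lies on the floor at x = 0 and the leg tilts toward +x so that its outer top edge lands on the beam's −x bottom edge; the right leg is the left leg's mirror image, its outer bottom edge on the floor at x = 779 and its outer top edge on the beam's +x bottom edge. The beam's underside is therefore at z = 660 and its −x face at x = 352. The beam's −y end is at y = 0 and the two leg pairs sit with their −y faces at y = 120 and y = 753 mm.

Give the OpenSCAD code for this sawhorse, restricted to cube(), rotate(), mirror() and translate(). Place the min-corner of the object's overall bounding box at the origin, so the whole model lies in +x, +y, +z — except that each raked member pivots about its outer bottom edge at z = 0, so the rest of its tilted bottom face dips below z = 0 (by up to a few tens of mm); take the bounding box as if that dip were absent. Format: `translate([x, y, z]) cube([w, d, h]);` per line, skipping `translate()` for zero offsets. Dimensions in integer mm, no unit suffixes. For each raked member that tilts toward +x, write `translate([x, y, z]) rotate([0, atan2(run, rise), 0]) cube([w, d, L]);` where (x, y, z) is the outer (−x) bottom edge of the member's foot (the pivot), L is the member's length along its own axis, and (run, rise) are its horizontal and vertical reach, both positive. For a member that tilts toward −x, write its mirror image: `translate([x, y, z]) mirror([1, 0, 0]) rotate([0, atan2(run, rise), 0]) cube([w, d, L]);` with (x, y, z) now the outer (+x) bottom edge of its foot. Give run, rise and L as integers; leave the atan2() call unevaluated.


translate([352, 0, 660]) cube([75, 913, 67]);
translate([0, 120, 0]) rotate([0, atan2(352, 660), 0]) cube([34, 40, 748]);
translate([779, 120, 0]) mirror([1, 0, 0]) rotate([0, atan2(352, 660), 0]) cube([34, 40, 748]);
translate([0, 753, 0]) rotate([0, atan2(352, 660), 0]) cube([34, 40, 748]);
translate([779, 753, 0]) mirror([1, 0, 0]) rotate([0, atan2(352, 660), 0]) cube([34, 40, 748]);


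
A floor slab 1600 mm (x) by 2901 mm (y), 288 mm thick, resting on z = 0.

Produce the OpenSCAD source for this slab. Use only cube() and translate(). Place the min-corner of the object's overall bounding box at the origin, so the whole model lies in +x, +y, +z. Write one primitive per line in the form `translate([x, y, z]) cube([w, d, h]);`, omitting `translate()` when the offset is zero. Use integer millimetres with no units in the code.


cube([1600, 2901, 288]);


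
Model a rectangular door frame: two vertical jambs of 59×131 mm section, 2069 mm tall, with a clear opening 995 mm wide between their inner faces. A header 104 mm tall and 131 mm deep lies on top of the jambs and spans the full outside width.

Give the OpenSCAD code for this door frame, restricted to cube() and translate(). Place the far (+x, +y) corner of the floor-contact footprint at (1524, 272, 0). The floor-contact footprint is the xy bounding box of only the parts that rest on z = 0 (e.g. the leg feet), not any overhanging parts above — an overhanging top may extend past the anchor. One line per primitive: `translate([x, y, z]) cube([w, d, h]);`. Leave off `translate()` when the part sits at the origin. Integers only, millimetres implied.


translate([411, 141, 0]) cube([59, 131, 2069]);
translate([1465, 141, 0]) cube([59, 131, 2069]);
translate([411, 141, 2069]) cube([1113, 131, 104]);


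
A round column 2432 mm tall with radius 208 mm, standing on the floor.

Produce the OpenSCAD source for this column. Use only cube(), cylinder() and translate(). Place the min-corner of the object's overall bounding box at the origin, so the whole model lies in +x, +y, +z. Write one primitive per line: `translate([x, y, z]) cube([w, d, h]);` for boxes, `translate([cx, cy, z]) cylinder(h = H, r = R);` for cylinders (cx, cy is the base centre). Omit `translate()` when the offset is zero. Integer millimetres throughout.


translate([208, 208, 0]) cylinder(h = 2432, r = 208);


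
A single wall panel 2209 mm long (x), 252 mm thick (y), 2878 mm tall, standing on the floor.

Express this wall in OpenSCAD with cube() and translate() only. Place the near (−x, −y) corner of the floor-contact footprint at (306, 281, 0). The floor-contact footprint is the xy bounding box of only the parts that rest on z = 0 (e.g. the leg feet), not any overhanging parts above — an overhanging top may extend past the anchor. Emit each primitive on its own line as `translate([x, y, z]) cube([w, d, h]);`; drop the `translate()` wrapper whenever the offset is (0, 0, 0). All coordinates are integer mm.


translate([306, 281, 0]) cube([2209, 252, 2878]);


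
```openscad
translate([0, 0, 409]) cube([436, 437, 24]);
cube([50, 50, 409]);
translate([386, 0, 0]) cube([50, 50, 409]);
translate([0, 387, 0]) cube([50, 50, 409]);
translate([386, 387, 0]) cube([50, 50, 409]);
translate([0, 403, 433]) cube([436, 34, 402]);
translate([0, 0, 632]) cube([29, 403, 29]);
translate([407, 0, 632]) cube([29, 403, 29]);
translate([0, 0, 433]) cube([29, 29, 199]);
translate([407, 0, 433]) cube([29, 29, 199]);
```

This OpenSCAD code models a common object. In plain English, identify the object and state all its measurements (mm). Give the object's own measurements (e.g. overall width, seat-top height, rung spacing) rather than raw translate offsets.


A chair. The seat is a 436×437×24 mm slab with its top at z = 433 mm, on four 50×50 mm corner legs (flush with the seat edges, standing on z = 0). A flat backrest 34 mm thick, 402 mm tall, spans the full seat width and rises from the seat top along its +y edge, rear face flush with the rear of the seat. Two armrests of 29×29 mm section run along each side from the seat's front edge to the front of the backrest, top faces 228 mm above the seat top and outer faces flush with the seat's x-edges; a 29×29 mm post under the front of each armrest stands on the seat at the front corner.


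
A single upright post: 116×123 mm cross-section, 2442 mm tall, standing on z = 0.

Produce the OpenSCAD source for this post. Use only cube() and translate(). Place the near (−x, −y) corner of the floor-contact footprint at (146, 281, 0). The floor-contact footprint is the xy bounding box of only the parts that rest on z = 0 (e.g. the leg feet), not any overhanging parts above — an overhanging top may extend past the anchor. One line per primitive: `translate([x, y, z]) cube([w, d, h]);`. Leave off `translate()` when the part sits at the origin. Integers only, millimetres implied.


translate([146, 281, 0]) cube([116, 123, 2442]);


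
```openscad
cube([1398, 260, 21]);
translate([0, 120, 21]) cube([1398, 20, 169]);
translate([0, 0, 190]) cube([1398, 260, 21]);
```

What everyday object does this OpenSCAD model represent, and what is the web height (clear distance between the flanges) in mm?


An I-beam. The web height is 169 mm.

Two wide flanges with a thin centred web — an I-beam. Overall 211 mm minus two 21 mm flanges gives a web of 211 − 2·21 = 169 mm.


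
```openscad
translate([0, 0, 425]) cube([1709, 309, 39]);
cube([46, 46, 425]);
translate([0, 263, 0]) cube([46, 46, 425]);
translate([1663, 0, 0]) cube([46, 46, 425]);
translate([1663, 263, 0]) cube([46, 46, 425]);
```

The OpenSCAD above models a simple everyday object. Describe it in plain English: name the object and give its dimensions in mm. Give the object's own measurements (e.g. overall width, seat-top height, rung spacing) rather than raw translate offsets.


A bench: a 1709×309 mm seat slab, 39 mm thick, top at z = 464 mm, on four 46×46 mm square legs flush with the seat corners and standing on z = 0.


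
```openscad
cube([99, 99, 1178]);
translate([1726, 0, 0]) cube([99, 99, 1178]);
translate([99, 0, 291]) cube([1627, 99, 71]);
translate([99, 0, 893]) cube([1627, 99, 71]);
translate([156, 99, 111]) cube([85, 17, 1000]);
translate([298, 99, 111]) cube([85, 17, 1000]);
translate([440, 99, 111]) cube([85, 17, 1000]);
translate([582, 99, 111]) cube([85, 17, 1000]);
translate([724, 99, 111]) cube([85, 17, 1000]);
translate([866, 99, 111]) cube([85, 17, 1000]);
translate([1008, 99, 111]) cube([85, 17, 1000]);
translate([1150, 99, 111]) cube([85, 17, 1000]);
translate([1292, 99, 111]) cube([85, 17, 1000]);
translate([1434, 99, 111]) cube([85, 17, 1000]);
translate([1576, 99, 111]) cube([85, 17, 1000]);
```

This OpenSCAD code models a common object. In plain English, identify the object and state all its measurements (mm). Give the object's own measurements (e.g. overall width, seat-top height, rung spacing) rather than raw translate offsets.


A fence section. Two 99×99 mm posts, 1178 mm tall, stand on the floor with a clear span of 1627 mm between their inner faces. Two horizontal rails of 99×71 mm section span the gap between the posts with their undersides at z = 291 mm and z = 893 mm, flush with the posts' −y face. 11 pickets, each 85 mm wide, 17 mm thick and 1000 mm tall, are fixed to the +y face of the rails with their bottoms at z = 111 mm, spaced across the span with a 57 mm gap after the −x post and between neighbouring pickets, with 65 mm left before the +x post.


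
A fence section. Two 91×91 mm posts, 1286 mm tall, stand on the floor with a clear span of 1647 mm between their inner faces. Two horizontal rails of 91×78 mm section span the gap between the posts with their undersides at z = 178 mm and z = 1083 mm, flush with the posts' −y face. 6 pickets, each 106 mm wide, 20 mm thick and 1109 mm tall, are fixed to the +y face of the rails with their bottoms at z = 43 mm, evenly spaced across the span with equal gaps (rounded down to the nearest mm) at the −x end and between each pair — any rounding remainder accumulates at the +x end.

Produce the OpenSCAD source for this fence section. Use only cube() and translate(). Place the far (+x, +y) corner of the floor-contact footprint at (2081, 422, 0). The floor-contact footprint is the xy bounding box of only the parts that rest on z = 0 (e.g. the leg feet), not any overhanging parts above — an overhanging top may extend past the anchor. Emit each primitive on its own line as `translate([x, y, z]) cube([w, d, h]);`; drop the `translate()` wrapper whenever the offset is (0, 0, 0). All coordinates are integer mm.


translate([252, 331, 0]) cube([91, 91, 1286]);
translate([1990, 331, 0]) cube([91, 91, 1286]);
translate([343, 331, 178]) cube([1647, 91, 78]);
translate([343, 331, 1083]) cube([1647, 91, 78]);
translate([487, 422, 43]) cube([106, 20, 1109]);
translate([737, 422, 43]) cube([106, 20, 1109]);
translate([987, 422, 43]) cube([106, 20, 1109]);
translate([1237, 422, 43]) cube([106, 20, 1109]);
translate([1487, 422, 43]) cube([106, 20, 1109]);
translate([1737, 422, 43]) cube([106, 20, 1109]);


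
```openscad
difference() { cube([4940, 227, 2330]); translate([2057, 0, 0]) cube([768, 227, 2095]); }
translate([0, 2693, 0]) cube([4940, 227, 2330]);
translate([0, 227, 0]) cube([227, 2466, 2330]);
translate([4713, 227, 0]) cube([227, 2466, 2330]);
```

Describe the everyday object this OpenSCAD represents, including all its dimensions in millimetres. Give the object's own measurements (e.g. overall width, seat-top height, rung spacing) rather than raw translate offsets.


A single room: four walls, each 2330 mm tall and 227 mm thick, enclosing an outside footprint 4940×2920 mm (x × y), no floor or roof. The front and back walls (−y and +y sides) run the full x-width; the side walls fit between their inner faces. A door opening 768 mm wide and 2095 mm tall is cut through the front wall from the floor up, its −x edge 2057 mm from the wall's −x end.


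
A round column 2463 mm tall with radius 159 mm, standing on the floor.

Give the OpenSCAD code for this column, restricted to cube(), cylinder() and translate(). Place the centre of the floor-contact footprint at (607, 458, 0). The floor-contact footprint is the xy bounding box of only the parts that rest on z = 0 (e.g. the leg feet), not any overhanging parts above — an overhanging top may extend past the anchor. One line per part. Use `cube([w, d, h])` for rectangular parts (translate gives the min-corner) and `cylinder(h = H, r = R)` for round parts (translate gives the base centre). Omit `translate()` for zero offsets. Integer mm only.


translate([607, 458, 0]) cylinder(h = 2463, r = 159);


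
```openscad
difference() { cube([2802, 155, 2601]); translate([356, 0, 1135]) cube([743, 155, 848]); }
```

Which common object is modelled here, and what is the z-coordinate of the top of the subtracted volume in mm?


A wall with a window opening. The window head height is 1983 mm.

A wall with a rectangular opening subtracted — a window. Sill at z = 1135, opening 848 mm tall, so the head is at 1135 + 848 = 1983 mm.


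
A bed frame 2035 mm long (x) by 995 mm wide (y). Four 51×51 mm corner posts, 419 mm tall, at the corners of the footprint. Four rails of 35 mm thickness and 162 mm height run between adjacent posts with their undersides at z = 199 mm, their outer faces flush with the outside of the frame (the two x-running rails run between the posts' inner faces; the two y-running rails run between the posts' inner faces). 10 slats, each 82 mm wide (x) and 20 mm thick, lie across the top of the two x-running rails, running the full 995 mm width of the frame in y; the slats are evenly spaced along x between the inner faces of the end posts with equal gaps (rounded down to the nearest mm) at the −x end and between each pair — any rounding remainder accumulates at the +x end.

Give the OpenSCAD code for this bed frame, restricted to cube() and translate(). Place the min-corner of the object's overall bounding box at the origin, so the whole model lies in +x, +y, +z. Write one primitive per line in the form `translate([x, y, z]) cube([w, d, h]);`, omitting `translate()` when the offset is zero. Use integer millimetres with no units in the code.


cube([51, 51, 419]);
translate([0, 944, 0]) cube([51, 51, 419]);
translate([1984, 0, 0]) cube([51, 51, 419]);
translate([1984, 944, 0]) cube([51, 51, 419]);
translate([51, 0, 199]) cube([1933, 35, 162]);
translate([51, 960, 199]) cube([1933, 35, 162]);
translate([0, 51, 199]) cube([35, 893, 162]);
translate([2000, 51, 199]) cube([35, 893, 162]);
translate([152, 0, 361]) cube([82, 995, 20]);
translate([335, 0, 361]) cube([82, 995, 20]);
translate([518, 0, 361]) cube([82, 995, 20]);
translate([701, 0, 361]) cube([82, 995, 20]);
translate([884, 0, 361]) cube([82, 995, 20]);
translate([1067, 0, 361]) cube([82, 995, 20]);
translate([1250, 0, 361]) cube([82, 995, 20]);
translate([1433, 0, 361]) cube([82, 995, 20]);
translate([1616, 0, 361]) cube([82, 995, 20]);
translate([1799, 0, 361]) cube([82, 995, 20]);


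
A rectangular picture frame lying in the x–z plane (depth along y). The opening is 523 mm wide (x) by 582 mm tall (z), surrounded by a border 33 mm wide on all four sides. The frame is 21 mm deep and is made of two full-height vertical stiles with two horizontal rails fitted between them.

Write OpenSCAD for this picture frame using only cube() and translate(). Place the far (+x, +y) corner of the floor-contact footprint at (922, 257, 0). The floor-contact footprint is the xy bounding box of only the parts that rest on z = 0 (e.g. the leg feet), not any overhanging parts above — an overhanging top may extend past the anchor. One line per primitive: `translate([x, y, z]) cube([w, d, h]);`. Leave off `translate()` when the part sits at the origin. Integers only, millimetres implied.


translate([333, 236, 0]) cube([33, 21, 648]);
translate([889, 236, 0]) cube([33, 21, 648]);
translate([366, 236, 0]) cube([523, 21, 33]);
translate([366, 236, 615]) cube([523, 21, 33]);


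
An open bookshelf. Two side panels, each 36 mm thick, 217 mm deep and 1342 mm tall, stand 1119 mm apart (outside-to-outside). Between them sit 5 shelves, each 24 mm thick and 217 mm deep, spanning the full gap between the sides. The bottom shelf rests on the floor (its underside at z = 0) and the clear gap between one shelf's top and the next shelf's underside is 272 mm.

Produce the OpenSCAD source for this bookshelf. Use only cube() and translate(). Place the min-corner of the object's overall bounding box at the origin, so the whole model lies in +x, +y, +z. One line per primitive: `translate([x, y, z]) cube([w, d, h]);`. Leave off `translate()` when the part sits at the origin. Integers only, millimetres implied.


cube([36, 217, 1342]);
translate([1083, 0, 0]) cube([36, 217, 1342]);
translate([36, 0, 0]) cube([1047, 217, 24]);
translate([36, 0, 296]) cube([1047, 217, 24]);
translate([36, 0, 592]) cube([1047, 217, 24]);
translate([36, 0, 888]) cube([1047, 217, 24]);
translate([36, 0, 1184]) cube([1047, 217, 24]);


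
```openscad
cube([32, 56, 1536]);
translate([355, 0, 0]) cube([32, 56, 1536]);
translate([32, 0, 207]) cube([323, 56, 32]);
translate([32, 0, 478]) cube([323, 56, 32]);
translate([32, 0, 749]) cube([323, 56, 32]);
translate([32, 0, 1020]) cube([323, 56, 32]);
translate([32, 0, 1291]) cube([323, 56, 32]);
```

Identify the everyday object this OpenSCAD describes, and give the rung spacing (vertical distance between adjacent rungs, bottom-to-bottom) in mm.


A ladder. The rung spacing is 271 mm.

Two tall 32×56 posts with 5 short bars between them — a ladder. Adjacent rungs sit at z = 207 and z = 478, so the spacing is 478 − 207 = 271 mm.


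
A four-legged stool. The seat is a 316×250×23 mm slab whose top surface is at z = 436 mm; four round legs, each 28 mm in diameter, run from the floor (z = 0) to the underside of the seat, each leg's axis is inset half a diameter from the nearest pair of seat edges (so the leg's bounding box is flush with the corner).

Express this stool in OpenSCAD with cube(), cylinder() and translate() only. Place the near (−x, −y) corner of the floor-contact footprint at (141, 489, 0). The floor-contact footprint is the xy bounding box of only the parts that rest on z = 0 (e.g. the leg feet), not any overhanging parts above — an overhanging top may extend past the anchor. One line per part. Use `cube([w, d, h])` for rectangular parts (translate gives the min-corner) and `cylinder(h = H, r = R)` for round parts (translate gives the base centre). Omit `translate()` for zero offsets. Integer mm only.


// leg_h = 436 - 23 = 413
translate([141, 489, 413]) cube([316, 250, 23]);
translate([155, 503, 0]) cylinder(h = 413, r = 14);
translate([443, 503, 0]) cylinder(h = 413, r = 14);
translate([155, 725, 0]) cylinder(h = 413, r = 14);
translate([443, 725, 0]) cylinder(h = 413, r = 14);


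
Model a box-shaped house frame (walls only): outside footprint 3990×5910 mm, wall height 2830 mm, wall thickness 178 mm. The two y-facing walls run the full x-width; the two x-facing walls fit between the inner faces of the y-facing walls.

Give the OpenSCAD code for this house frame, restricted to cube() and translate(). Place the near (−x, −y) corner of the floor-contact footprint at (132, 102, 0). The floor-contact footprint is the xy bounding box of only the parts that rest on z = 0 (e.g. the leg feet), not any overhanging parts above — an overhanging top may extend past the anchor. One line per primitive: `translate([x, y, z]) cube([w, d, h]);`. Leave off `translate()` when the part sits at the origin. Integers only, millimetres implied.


translate([132, 102, 0]) cube([3990, 178, 2830]);
translate([132, 5834, 0]) cube([3990, 178, 2830]);
translate([132, 280, 0]) cube([178, 5554, 2830]);
translate([3944, 280, 0]) cube([178, 5554, 2830]);


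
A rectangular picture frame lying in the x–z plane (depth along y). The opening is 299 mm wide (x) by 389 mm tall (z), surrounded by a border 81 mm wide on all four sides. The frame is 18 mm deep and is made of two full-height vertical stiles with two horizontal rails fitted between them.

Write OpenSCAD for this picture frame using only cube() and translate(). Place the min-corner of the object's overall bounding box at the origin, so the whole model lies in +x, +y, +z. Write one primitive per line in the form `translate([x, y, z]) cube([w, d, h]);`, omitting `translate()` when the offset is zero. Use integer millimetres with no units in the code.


cube([81, 18, 551]);
translate([380, 0, 0]) cube([81, 18, 551]);
translate([81, 0, 0]) cube([299, 18, 81]);
translate([81, 0, 470]) cube([299, 18, 81]);


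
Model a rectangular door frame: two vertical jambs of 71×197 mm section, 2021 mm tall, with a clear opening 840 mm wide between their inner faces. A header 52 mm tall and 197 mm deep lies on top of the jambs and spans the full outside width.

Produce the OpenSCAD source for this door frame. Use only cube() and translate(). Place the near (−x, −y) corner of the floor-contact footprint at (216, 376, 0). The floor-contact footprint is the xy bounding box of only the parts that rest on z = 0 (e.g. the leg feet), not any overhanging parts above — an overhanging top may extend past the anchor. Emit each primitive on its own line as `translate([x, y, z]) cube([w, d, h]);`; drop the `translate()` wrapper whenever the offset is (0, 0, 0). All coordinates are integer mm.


translate([216, 376, 0]) cube([71, 197, 2021]);
translate([1127, 376, 0]) cube([71, 197, 2021]);
translate([216, 376, 2021]) cube([982, 197, 52]);


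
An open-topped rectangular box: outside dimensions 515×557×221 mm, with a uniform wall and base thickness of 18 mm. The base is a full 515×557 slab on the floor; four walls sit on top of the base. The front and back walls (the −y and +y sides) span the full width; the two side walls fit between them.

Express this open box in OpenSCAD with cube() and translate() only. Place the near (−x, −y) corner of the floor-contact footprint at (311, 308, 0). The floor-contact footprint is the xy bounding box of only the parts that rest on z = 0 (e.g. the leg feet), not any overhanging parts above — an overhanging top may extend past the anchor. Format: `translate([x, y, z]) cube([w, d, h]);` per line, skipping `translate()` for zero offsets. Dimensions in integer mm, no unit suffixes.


translate([311, 308, 0]) cube([515, 557, 18]);
translate([311, 308, 18]) cube([515, 18, 203]);
translate([311, 847, 18]) cube([515, 18, 203]);
translate([311, 326, 18]) cube([18, 521, 203]);
translate([808, 326, 18]) cube([18, 521, 203]);


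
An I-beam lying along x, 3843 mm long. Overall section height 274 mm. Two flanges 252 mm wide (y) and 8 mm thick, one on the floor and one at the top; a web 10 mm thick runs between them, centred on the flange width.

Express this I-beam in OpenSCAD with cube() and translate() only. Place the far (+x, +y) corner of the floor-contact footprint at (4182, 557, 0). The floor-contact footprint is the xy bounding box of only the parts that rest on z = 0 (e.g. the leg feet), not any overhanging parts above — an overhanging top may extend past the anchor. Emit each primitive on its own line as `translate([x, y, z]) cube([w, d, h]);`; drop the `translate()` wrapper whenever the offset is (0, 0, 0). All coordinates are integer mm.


translate([339, 305, 0]) cube([3843, 252, 8]);
translate([339, 426, 8]) cube([3843, 10, 258]);
translate([339, 305, 266]) cube([3843, 252, 8]);


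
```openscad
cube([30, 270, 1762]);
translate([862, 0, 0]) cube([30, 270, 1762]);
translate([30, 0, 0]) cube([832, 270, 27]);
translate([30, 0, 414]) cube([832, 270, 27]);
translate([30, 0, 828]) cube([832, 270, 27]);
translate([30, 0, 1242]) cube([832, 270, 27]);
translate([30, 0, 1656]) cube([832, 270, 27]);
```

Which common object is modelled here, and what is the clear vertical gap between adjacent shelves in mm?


A bookshelf. The clear shelf gap is 387 mm.

Two tall side panels with 5 horizontal boards between them — a bookshelf. The first two shelf undersides are at z = 0 and z = 414; with shelf thickness 27, the clear gap is 414 − 0 − 27 = 387 mm.


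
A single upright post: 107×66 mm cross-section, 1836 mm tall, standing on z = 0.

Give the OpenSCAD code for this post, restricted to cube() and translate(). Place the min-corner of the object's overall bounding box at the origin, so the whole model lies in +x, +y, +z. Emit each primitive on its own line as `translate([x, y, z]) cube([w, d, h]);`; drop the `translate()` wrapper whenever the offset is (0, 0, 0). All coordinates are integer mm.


cube([107, 66, 1836]);


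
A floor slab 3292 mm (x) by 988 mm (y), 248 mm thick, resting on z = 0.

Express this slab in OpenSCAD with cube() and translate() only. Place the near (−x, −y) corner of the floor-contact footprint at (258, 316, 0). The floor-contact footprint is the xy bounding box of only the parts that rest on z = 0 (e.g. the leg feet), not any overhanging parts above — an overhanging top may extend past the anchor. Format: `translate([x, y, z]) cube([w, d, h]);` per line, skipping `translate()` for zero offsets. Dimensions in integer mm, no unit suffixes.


translate([258, 316, 0]) cube([3292, 988, 248]);


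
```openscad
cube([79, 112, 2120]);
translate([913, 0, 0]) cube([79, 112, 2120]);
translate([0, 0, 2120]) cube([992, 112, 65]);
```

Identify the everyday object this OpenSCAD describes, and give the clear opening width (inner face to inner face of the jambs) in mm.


A door frame. The clear opening width is 834 mm.

Two 2120 mm tall posts with a header on top — a door frame. The left jamb is 79 mm wide at x = 0; the right jamb starts at x = 913. The clear opening is 913 − 79 = 834 mm.


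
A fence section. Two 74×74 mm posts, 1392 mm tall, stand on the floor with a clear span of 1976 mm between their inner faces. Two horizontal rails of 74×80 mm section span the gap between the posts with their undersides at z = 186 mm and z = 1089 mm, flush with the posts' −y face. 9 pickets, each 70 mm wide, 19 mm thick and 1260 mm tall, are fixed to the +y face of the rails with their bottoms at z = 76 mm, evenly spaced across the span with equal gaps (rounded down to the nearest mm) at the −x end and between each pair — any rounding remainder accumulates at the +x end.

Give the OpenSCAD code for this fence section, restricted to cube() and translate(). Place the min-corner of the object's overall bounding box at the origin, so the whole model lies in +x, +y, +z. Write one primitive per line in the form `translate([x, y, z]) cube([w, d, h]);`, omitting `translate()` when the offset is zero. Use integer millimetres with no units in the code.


cube([74, 74, 1392]);
translate([2050, 0, 0]) cube([74, 74, 1392]);
translate([74, 0, 186]) cube([1976, 74, 80]);
translate([74, 0, 1089]) cube([1976, 74, 80]);
translate([208, 74, 76]) cube([70, 19, 1260]);
translate([412, 74, 76]) cube([70, 19, 1260]);
translate([616, 74, 76]) cube([70, 19, 1260]);
translate([820, 74, 76]) cube([70, 19, 1260]);
translate([1024, 74, 76]) cube([70, 19, 1260]);
translate([1228, 74, 76]) cube([70, 19, 1260]);
translate([1432, 74, 76]) cube([70, 19, 1260]);
translate([1636, 74, 76]) cube([70, 19, 1260]);
translate([1840, 74, 76]) cube([70, 19, 1260]);


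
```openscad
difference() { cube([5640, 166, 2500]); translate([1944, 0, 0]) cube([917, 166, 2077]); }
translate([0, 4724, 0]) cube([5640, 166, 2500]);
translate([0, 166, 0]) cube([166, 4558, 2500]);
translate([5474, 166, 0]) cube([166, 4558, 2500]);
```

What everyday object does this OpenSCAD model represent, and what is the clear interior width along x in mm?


A single room. The interior width is 5308 mm.

Four walls enclosing a rectangle with a door in the front wall — a room. Outside width 5640 minus two 166 mm walls gives 5308 mm.


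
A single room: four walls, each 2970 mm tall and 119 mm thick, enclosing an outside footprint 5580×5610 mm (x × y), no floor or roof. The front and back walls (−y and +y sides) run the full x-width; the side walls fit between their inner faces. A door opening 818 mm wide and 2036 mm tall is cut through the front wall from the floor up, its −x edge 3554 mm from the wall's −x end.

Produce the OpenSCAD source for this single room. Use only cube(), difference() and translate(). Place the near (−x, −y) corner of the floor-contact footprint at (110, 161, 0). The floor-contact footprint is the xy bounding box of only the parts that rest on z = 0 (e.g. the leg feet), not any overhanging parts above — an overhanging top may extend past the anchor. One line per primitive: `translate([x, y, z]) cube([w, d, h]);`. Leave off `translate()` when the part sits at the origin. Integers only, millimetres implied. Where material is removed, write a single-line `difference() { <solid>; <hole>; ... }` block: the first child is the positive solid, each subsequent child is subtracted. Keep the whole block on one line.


difference() { translate([110, 161, 0]) cube([5580, 119, 2970]); translate([3664, 161, 0]) cube([818, 119, 2036]); }
translate([110, 5652, 0]) cube([5580, 119, 2970]);
translate([110, 280, 0]) cube([119, 5372, 2970]);
translate([5571, 280, 0]) cube([119, 5372, 2970]);


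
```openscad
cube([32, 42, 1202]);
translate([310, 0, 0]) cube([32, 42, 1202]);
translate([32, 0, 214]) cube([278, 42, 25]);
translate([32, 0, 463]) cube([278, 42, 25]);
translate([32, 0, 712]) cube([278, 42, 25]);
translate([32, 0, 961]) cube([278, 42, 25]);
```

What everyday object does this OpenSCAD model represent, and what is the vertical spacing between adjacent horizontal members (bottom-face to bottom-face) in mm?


A ladder. The rung spacing is 249 mm.

Two tall 32×42 posts with 4 short bars between them — a ladder. Adjacent rungs sit at z = 214 and z = 463, so the spacing is 463 − 214 = 249 mm.


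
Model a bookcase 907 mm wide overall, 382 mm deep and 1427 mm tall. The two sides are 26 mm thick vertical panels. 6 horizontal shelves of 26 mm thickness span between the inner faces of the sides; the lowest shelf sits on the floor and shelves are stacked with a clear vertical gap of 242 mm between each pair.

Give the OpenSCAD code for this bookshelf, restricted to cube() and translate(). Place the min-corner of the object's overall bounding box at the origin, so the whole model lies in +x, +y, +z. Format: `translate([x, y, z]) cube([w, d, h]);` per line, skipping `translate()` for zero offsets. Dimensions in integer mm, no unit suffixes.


cube([26, 382, 1427]);
translate([881, 0, 0]) cube([26, 382, 1427]);
translate([26, 0, 0]) cube([855, 382, 26]);
translate([26, 0, 268]) cube([855, 382, 26]);
translate([26, 0, 536]) cube([855, 382, 26]);
translate([26, 0, 804]) cube([855, 382, 26]);
translate([26, 0, 1072]) cube([855, 382, 26]);
translate([26, 0, 1340]) cube([855, 382, 26]);


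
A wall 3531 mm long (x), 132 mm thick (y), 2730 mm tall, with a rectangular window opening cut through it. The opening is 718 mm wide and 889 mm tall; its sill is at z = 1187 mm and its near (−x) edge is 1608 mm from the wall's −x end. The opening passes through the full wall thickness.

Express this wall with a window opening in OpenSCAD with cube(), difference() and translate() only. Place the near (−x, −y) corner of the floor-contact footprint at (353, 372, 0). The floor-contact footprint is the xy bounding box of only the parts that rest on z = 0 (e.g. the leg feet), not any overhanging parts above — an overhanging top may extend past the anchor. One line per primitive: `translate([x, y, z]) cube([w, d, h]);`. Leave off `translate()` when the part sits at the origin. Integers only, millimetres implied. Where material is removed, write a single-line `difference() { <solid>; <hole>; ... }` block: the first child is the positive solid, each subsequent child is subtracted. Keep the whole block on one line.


difference() { translate([353, 372, 0]) cube([3531, 132, 2730]); translate([1961, 372, 1187]) cube([718, 132, 889]); }


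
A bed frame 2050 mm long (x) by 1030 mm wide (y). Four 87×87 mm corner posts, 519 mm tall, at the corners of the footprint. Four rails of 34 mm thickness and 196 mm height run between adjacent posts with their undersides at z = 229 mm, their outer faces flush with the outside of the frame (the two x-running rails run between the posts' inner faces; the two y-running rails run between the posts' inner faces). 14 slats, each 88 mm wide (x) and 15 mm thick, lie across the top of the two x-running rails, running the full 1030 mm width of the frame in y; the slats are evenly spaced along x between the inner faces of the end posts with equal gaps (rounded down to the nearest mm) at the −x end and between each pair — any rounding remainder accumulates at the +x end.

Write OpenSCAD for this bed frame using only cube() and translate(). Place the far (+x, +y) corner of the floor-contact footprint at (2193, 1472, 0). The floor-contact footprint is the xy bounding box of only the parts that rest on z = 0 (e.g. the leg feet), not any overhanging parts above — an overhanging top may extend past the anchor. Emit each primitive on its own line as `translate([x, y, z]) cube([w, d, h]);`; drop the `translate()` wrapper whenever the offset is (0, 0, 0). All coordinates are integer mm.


translate([143, 442, 0]) cube([87, 87, 519]);
translate([143, 1385, 0]) cube([87, 87, 519]);
translate([2106, 442, 0]) cube([87, 87, 519]);
translate([2106, 1385, 0]) cube([87, 87, 519]);
translate([230, 442, 229]) cube([1876, 34, 196]);
translate([230, 1438, 229]) cube([1876, 34, 196]);
translate([143, 529, 229]) cube([34, 856, 196]);
translate([2159, 529, 229]) cube([34, 856, 196]);
translate([272, 442, 425]) cube([88, 1030, 15]);
translate([402, 442, 425]) cube([88, 1030, 15]);
translate([532, 442, 425]) cube([88, 1030, 15]);
translate([662, 442, 425]) cube([88, 1030, 15]);
translate([792, 442, 425]) cube([88, 1030, 15]);
translate([922, 442, 425]) cube([88, 1030, 15]);
translate([1052, 442, 425]) cube([88, 1030, 15]);
translate([1182, 442, 425]) cube([88, 1030, 15]);
translate([1312, 442, 425]) cube([88, 1030, 15]);
translate([1442, 442, 425]) cube([88, 1030, 15]);
translate([1572, 442, 425]) cube([88, 1030, 15]);
translate([1702, 442, 425]) cube([88, 1030, 15]);
translate([1832, 442, 425]) cube([88, 1030, 15]);
translate([1962, 442, 425]) cube([88, 1030, 15]);


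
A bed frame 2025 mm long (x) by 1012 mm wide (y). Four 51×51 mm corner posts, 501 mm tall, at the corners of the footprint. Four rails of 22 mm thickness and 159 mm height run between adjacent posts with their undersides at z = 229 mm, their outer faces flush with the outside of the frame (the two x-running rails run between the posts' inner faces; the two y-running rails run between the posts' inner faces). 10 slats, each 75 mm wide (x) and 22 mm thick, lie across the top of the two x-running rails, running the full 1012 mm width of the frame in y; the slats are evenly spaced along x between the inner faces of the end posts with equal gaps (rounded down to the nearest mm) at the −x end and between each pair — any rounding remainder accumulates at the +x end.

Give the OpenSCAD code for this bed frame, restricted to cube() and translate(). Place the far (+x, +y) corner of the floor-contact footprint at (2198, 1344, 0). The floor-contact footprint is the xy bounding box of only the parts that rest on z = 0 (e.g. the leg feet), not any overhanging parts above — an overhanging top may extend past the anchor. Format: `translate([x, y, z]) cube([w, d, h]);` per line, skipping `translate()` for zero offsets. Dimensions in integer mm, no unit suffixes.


translate([173, 332, 0]) cube([51, 51, 501]);
translate([173, 1293, 0]) cube([51, 51, 501]);
translate([2147, 332, 0]) cube([51, 51, 501]);
translate([2147, 1293, 0]) cube([51, 51, 501]);
translate([224, 332, 229]) cube([1923, 22, 159]);
translate([224, 1322, 229]) cube([1923, 22, 159]);
translate([173, 383, 229]) cube([22, 910, 159]);
translate([2176, 383, 229]) cube([22, 910, 159]);
translate([330, 332, 388]) cube([75, 1012, 22]);
translate([511, 332, 388]) cube([75, 1012, 22]);
translate([692, 332, 388]) cube([75, 1012, 22]);
translate([873, 332, 388]) cube([75, 1012, 22]);
translate([1054, 332, 388]) cube([75, 1012, 22]);
translate([1235, 332, 388]) cube([75, 1012, 22]);
translate([1416, 332, 388]) cube([75, 1012, 22]);
translate([1597, 332, 388]) cube([75, 1012, 22]);
translate([1778, 332, 388]) cube([75, 1012, 22]);
translate([1959, 332, 388]) cube([75, 1012, 22]);


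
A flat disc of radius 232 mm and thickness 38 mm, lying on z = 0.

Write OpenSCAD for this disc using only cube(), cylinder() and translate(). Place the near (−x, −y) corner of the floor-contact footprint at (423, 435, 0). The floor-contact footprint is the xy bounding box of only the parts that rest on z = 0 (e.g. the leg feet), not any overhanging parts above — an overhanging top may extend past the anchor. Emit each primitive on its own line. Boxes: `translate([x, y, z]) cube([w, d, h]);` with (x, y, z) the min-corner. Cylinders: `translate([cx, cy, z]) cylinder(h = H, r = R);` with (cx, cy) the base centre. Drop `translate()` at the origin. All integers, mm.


translate([655, 667, 0]) cylinder(h = 38, r = 232);


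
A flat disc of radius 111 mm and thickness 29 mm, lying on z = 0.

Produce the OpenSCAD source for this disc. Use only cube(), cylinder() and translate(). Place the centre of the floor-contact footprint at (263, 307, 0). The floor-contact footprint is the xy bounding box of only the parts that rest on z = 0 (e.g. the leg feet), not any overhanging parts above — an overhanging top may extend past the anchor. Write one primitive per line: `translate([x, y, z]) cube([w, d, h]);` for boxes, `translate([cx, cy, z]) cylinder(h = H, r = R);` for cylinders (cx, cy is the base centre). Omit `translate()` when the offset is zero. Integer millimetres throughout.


translate([263, 307, 0]) cylinder(h = 29, r = 111);


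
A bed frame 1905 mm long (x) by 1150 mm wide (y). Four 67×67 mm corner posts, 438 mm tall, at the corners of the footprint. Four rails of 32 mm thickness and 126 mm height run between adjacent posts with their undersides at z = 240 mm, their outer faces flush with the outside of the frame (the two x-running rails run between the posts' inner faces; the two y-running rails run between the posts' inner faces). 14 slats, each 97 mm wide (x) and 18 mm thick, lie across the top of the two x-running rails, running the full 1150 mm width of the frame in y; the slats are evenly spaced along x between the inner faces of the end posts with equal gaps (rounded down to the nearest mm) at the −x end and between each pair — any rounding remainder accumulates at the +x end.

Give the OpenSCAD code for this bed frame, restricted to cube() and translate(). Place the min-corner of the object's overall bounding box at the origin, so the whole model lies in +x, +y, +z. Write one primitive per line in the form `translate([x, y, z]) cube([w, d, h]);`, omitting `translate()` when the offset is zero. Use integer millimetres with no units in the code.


cube([67, 67, 438]);
translate([0, 1083, 0]) cube([67, 67, 438]);
translate([1838, 0, 0]) cube([67, 67, 438]);
translate([1838, 1083, 0]) cube([67, 67, 438]);
translate([67, 0, 240]) cube([1771, 32, 126]);
translate([67, 1118, 240]) cube([1771, 32, 126]);
translate([0, 67, 240]) cube([32, 1016, 126]);
translate([1873, 67, 240]) cube([32, 1016, 126]);
translate([94, 0, 366]) cube([97, 1150, 18]);
translate([218, 0, 366]) cube([97, 1150, 18]);
translate([342, 0, 366]) cube([97, 1150, 18]);
translate([466, 0, 366]) cube([97, 1150, 18]);
translate([590, 0, 366]) cube([97, 1150, 18]);
translate([714, 0, 366]) cube([97, 1150, 18]);
translate([838, 0, 366]) cube([97, 1150, 18]);
translate([962, 0, 366]) cube([97, 1150, 18]);
translate([1086, 0, 366]) cube([97, 1150, 18]);
translate([1210, 0, 366]) cube([97, 1150, 18]);
translate([1334, 0, 366]) cube([97, 1150, 18]);
translate([1458, 0, 366]) cube([97, 1150, 18]);
translate([1582, 0, 366]) cube([97, 1150, 18]);
translate([1706, 0, 366]) cube([97, 1150, 18]);
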